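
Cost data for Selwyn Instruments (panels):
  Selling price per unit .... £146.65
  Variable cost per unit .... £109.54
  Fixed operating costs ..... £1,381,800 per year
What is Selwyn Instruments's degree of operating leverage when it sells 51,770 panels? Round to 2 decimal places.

At 51,770 units, contribution = 51,770 × £37.11 = £1,921,184.70.
Subtracting fixed costs: EBIT = £1,921,184.70 − £1,381,800 = £539,384.70.
Degree of operating leverage = £1,921,184.70 / £539,384.70 = 3.5618.

3.56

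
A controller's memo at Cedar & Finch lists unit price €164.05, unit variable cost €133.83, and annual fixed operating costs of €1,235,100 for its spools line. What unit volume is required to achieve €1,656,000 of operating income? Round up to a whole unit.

Contribution margin per unit = €164.05 − €133.83 = €30.22.
Required volume = (fixed costs + target profit) ÷ CM = (€1,235,100 + €1,656,000) ÷ €30.22 = 95,668.43, so 95,669 spools.

95,669 spools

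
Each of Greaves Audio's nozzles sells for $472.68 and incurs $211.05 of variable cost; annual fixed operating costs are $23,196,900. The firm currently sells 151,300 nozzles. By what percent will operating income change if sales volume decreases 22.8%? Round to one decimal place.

-55.1%

Total contribution margin = 151,300 × $261.63 = $39,584,619.00.
Subtracting fixed costs: EBIT = $39,584,619.00 − $23,196,900 = $16,387,719.00.
Degree of operating leverage = $39,584,619.00 / $16,387,719.00 = 2.4155.
%ΔEBIT = DOL × %ΔSales = 2.4155 × -22.8% = -55.1%.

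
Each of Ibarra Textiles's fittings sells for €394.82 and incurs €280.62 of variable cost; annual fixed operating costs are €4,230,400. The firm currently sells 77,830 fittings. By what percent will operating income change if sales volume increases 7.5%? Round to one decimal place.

Total contribution margin = 77,830 × €114.20 = €8,888,186.00.
Operating income = contribution − fixed costs = €8,888,186.00 − €4,230,400 = €4,657,786.00.
DOL = contribution ÷ EBIT = €8,888,186.00 ÷ €4,657,786.00 = 1.9082.
Operating income changes by 1.9082 × +7.5% = +14.3%.

+14.3%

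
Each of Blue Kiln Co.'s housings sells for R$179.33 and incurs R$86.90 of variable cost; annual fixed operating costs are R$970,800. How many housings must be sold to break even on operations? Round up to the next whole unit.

10,504 housings

Contribution margin per unit = R$179.33 − R$86.90 = R$92.43.
Break-even Q = R$970,800 / R$92.43 = 10,503.08 → 10,504 housings.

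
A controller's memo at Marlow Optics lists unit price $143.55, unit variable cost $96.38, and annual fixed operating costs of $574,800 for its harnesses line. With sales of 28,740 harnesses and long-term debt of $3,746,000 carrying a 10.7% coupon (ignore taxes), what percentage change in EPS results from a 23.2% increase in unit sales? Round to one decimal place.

+82.8%

Total contribution margin = 28,740 × $47.17 = $1,355,665.80.
Subtracting fixed costs: EBIT = $1,355,665.80 − $574,800 = $780,865.80.
Interest = $400,822.00, so EBIT − I = $380,043.80.
DCL = total CM / (EBIT − I) = $1,355,665.80 / $380,043.80 = 3.5671.
EPS therefore changes by 3.5671 × (+23.2%) = +82.8%.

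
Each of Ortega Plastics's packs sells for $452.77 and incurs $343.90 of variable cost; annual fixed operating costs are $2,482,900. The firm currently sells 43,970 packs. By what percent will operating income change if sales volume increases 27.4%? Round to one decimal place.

Total contribution margin = 43,970 × $108.87 = $4,787,013.90.
Subtracting fixed costs: EBIT = $4,787,013.90 − $2,482,900 = $2,304,113.90.
So DOL = total CM / EBIT = $4,787,013.90 / $2,304,113.90 = 2.0776.
%ΔEBIT = DOL × %ΔSales = 2.0776 × +27.4% = +56.9%.

+56.9%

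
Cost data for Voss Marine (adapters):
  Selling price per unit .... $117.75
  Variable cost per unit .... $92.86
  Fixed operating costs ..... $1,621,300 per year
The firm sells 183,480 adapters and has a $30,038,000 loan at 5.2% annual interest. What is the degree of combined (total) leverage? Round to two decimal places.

3.30

At 183,480 units, contribution = 183,480 × $24.89 = $4,566,817.20.
EBIT = $4,566,817.20 − $1,621,300 = $2,945,517.20. Interest = $1,561,976.00, so EBIT − I = $1,383,541.20.
DCL = contribution ÷ (EBIT − I) = $4,566,817.20 ÷ $1,383,541.20 = 3.3008.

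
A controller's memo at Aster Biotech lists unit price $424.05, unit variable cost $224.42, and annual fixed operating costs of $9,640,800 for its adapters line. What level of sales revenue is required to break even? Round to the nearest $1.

$20,478,792

CM per unit = $424.05 − $224.42 = $199.63; CM ratio = $199.63 / $424.05 = 0.4708.
Break-even sales = FC ÷ CM ratio = $9,640,800 × $424.05 / $199.63 = $20,478,792.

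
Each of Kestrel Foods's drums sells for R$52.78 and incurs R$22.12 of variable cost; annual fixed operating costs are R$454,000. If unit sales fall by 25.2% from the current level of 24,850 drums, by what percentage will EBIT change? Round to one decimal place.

Total contribution margin = 24,850 × R$30.66 = R$761,901.00.
Operating income = contribution − fixed costs = R$761,901.00 − R$454,000 = R$307,901.00.
So DOL = total CM / EBIT = R$761,901.00 / R$307,901.00 = 2.4745.
So EBIT moves 2.4745 × (-25.2%) = -62.4%.

-62.4%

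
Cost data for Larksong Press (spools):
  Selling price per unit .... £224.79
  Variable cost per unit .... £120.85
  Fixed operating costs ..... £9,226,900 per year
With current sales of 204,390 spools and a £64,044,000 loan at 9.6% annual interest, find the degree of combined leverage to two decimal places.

Total contribution margin = 204,390 × £103.94 = £21,244,296.60.
EBIT = £21,244,296.60 − £9,226,900 = £12,017,396.60. Interest = £6,148,224.00.
DOL = £21,244,296.60 ÷ £12,017,396.60 = 1.7678; DFL = £12,017,396.60 ÷ £5,869,172.60 = 2.0475.
Combined leverage = 1.7678 × 2.0475 = 3.6196.

3.62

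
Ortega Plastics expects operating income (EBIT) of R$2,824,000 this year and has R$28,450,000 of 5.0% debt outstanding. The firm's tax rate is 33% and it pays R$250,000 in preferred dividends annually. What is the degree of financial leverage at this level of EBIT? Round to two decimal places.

Interest = R$1,422,500.00.
Preferred dividends grossed up pre-tax: R$250,000 / (1 − 0.33) = R$373,134.33.
DFL = EBIT ÷ [EBIT − I − D_p/(1−t)] = R$2,824,000 ÷ [R$2,824,000 − R$1,422,500.00 − R$373,134.33] = R$2,824,000 ÷ R$1,028,365.67 = 2.7461.

2.75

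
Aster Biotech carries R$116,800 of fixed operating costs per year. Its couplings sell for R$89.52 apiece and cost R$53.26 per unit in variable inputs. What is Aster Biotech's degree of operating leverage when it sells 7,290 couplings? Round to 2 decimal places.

1.79

Contribution at this volume is 7,290 × R$36.26 = R$264,335.40.
Operating income = contribution − fixed costs = R$264,335.40 − R$116,800 = R$147,535.40.
So DOL = total CM / EBIT = R$264,335.40 / R$147,535.40 = 1.7917.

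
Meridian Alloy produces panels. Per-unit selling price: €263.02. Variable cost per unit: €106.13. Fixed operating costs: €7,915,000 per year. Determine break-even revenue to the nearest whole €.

€13,269,191

CM per unit = €263.02 − €106.13 = €156.89; CM ratio = €156.89 / €263.02 = 0.5965.
Break-even sales = FC ÷ CM ratio = €7,915,000 × €263.02 / €156.89 = €13,269,191.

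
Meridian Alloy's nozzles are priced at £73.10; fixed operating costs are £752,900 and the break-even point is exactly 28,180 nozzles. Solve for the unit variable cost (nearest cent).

£46.38

Contribution per unit must be FC / Q = £752,900 / 28,180 = £26.7175.
Hence VC = price − CM = £73.10 − £26.7175 = £46.38.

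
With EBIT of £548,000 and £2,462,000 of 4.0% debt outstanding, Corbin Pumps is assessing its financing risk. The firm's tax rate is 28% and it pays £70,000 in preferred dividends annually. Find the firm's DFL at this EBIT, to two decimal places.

Interest = £98,480.00.
Pre-tax preferred-dividend burden = £70,000 ÷ (1 − 0.28) = £97,222.22.
DFL = EBIT ÷ [EBIT − I − D_p/(1−t)] = £548,000 ÷ [£548,000 − £98,480.00 − £97,222.22] = £548,000 ÷ £352,297.78 = 1.5555.

1.56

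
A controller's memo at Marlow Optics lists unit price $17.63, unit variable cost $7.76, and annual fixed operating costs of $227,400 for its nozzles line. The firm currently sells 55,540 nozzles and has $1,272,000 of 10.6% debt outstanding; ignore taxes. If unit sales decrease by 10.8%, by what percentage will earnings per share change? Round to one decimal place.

-31.8%

At 55,540 units, contribution = 55,540 × $9.87 = $548,179.80.
Subtracting fixed costs: EBIT = $548,179.80 − $227,400 = $320,779.80.
Interest = $134,832.00, so EBIT − I = $185,947.80.
DCL = total CM / (EBIT − I) = $548,179.80 / $185,947.80 = 2.9480.
%ΔEPS = DCL × %ΔSales = 2.9480 × -10.8% = -31.8%.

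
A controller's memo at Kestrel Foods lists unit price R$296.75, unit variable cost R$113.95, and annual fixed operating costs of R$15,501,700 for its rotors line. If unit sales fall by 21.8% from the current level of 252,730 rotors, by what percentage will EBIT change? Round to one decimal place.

Contribution at this volume is 252,730 × R$182.80 = R$46,199,044.00.
Operating income = contribution − fixed costs = R$46,199,044.00 − R$15,501,700 = R$30,697,344.00.
DOL = contribution ÷ EBIT = R$46,199,044.00 ÷ R$30,697,344.00 = 1.5050.
%ΔEBIT = DOL × %ΔSales = 1.5050 × -21.8% = -32.8%.

-32.8%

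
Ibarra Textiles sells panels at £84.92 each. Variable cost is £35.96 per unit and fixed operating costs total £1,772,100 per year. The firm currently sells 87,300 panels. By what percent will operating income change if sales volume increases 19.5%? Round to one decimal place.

Total contribution margin = 87,300 × £48.96 = £4,274,208.00.
EBIT = £4,274,208.00 − £1,772,100 = £2,502,108.00.
So DOL = total CM / EBIT = £4,274,208.00 / £2,502,108.00 = 1.7082.
%ΔEBIT = DOL × %ΔSales = 1.7082 × +19.5% = +33.3%.

+33.3%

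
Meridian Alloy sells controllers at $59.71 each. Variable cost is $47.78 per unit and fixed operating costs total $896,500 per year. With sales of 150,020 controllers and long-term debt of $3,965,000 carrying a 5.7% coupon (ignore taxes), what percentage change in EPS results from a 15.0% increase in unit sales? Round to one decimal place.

+40.2%

At 150,020 units, contribution = 150,020 × $11.93 = $1,789,738.60.
EBIT = $1,789,738.60 − $896,500 = $893,238.60.
After interest of $226,005.00, pre-tax earnings = $667,233.60.
DCL = total CM / (EBIT − I) = $1,789,738.60 / $667,233.60 = 2.6823.
EPS therefore changes by 2.6823 × (+15.0%) = +40.2%.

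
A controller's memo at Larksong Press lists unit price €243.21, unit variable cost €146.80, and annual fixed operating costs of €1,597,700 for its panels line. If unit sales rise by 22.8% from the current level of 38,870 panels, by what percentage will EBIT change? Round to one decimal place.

At 38,870 units, contribution = 38,870 × €96.41 = €3,747,456.70.
Subtracting fixed costs: EBIT = €3,747,456.70 − €1,597,700 = €2,149,756.70.
DOL = contribution ÷ EBIT = €3,747,456.70 ÷ €2,149,756.70 = 1.7432.
%ΔEBIT = DOL × %ΔSales = 1.7432 × +22.8% = +39.7%.

+39.7%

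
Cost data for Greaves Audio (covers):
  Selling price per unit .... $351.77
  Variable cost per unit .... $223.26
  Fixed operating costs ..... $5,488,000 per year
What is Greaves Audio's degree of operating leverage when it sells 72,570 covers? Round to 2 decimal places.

At 72,570 units, contribution = 72,570 × $128.51 = $9,325,970.70.
Operating income = contribution − fixed costs = $9,325,970.70 − $5,488,000 = $3,837,970.70.
So DOL = total CM / EBIT = $9,325,970.70 / $3,837,970.70 = 2.4299.

2.43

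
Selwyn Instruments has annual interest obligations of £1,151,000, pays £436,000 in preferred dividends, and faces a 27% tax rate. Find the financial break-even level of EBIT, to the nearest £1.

£1,748,260

Grossing the preferred dividend up to pre-tax terms: £436,000 / (1 − 0.27) = £597,260.27.
Financial break-even EBIT = interest + D_p ÷ (1 − t) = £1,151,000 + £597,260.27 = £1,748,260.27.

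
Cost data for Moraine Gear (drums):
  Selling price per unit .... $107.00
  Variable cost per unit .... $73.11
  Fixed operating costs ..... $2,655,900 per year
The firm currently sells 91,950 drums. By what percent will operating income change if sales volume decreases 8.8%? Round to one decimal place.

Contribution at this volume is 91,950 × $33.89 = $3,116,185.50.
Operating income = contribution − fixed costs = $3,116,185.50 − $2,655,900 = $460,285.50.
DOL = contribution ÷ EBIT = $3,116,185.50 ÷ $460,285.50 = 6.7701.
%ΔEBIT = DOL × %ΔSales = 6.7701 × -8.8% = -59.6%.

-59.6%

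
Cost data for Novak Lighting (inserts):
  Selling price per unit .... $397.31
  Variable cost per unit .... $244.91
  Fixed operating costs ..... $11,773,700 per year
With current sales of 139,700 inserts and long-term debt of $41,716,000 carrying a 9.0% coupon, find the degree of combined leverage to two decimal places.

Total contribution margin = 139,700 × $152.40 = $21,290,280.00.
Subtracting fixed costs: EBIT = $21,290,280.00 − $11,773,700 = $9,516,580.00. Interest = $3,754,440.00, so EBIT − I = $5,762,140.00.
Degree of total leverage = total CM / (EBIT − interest) = $21,290,280.00 / $5,762,140.00 = 3.6949.

3.69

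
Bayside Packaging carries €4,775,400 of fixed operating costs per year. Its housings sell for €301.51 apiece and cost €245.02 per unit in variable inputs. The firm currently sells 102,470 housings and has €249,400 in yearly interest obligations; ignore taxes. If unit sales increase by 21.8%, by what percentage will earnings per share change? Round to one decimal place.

Contribution at this volume is 102,470 × €56.49 = €5,788,530.30.
Operating income = contribution − fixed costs = €5,788,530.30 − €4,775,400 = €1,013,130.30.
After interest of €249,400.00, pre-tax earnings = €763,730.30.
DCL = total CM / (EBIT − I) = €5,788,530.30 / €763,730.30 = 7.5793.
%ΔEPS = DCL × %ΔSales = 7.5793 × +21.8% = +165.2%.

+165.2%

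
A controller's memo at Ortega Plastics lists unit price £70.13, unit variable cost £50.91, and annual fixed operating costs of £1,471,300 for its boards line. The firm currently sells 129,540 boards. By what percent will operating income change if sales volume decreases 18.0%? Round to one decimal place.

At 129,540 units, contribution = 129,540 × £19.22 = £2,489,758.80.
Operating income = contribution − fixed costs = £2,489,758.80 − £1,471,300 = £1,018,458.80.
Degree of operating leverage = £2,489,758.80 / £1,018,458.80 = 2.4446.
%ΔEBIT = DOL × %ΔSales = 2.4446 × -18.0% = -44.0%.

-44.0%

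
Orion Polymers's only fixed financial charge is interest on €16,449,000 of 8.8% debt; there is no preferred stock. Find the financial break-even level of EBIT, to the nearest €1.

€1,447,512

Annual interest = 8.8% × €16,449,000 = €1,447,512.00.
Without preferred stock the financial break-even is simply EBIT = interest = €1,447,512.00.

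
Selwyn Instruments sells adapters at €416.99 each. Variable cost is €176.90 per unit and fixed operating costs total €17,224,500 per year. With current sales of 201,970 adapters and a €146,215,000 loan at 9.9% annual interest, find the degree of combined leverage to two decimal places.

Total contribution margin = 201,970 × €240.09 = €48,490,977.30.
EBIT = €48,490,977.30 − €17,224,500 = €31,266,477.30. Interest = €14,475,285.00.
DOL = €48,490,977.30 ÷ €31,266,477.30 = 1.5509; DFL = €31,266,477.30 ÷ €16,791,192.30 = 1.8621.
DCL = DOL × DFL = 1.5509 × 1.8621 = 2.8879.

2.89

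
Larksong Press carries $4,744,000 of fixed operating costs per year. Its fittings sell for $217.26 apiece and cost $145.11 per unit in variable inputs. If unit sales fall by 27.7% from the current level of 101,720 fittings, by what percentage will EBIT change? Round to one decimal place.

-78.3%

At 101,720 units, contribution = 101,720 × $72.15 = $7,339,098.00.
Subtracting fixed costs: EBIT = $7,339,098.00 − $4,744,000 = $2,595,098.00.
So DOL = total CM / EBIT = $7,339,098.00 / $2,595,098.00 = 2.8281.
Operating income changes by 2.8281 × -27.7% = -78.3%.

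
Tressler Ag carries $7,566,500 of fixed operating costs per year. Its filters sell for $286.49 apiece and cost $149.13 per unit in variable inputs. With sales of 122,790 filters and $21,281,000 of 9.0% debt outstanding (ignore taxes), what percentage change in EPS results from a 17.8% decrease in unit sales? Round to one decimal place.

At 122,790 units, contribution = 122,790 × $137.36 = $16,866,434.40.
Operating income = contribution − fixed costs = $16,866,434.40 − $7,566,500 = $9,299,934.40.
Interest = $1,915,290.00, so EBIT − I = $7,384,644.40.
Degree of combined leverage = contribution ÷ (EBIT − I) = $16,866,434.40 ÷ $7,384,644.40 = 2.2840.
%ΔEPS = DCL × %ΔSales = 2.2840 × -17.8% = -40.7%.

-40.7%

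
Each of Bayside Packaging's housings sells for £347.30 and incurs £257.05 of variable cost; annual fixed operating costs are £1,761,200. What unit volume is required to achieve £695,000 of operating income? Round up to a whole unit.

Unit CM = price − variable cost = £347.30 − £257.05 = £90.25.
Units = (FC + target) / CM = (£1,761,200 + £695,000) / £90.25 = 27,215.51, so 27,216 housings.

27,216 housings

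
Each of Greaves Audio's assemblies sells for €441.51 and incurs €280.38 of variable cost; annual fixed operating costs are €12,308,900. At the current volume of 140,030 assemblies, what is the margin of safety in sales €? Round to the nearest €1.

Contribution margin per unit = €441.51 − €280.38 = €161.13. Break-even units = €12,308,900 ÷ €161.13 = 76,391.11; break-even revenue = 76,391.11 × €441.51 = €33,727,440.20.
Current sales = 140,030 × €441.51 = €61,824,645.30.
Margin of safety = €61,824,645.30 − €33,727,440.20 = €28,097,205.

€28,097,205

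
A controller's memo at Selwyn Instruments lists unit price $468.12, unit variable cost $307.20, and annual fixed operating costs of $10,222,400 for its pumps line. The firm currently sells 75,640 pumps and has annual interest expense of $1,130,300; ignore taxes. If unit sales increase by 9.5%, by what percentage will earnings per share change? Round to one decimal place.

+141.1%

Contribution at this volume is 75,640 × $160.92 = $12,171,988.80.
Operating income = contribution − fixed costs = $12,171,988.80 − $10,222,400 = $1,949,588.80.
After interest of $1,130,300.00, pre-tax earnings = $819,288.80.
DCL = total CM / (EBIT − I) = $12,171,988.80 / $819,288.80 = 14.8568.
%ΔEPS = DCL × %ΔSales = 14.8568 × +9.5% = +141.1%.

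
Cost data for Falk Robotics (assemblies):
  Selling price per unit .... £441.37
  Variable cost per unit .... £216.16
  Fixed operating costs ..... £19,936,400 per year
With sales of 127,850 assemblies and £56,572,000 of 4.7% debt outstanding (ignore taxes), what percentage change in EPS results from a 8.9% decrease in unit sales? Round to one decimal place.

-41.3%

Contribution at this volume is 127,850 × £225.21 = £28,793,098.50.
Operating income = contribution − fixed costs = £28,793,098.50 − £19,936,400 = £8,856,698.50.
Interest = £2,658,884.00, so EBIT − I = £6,197,814.50.
DCL = total CM / (EBIT − I) = £28,793,098.50 / £6,197,814.50 = 4.6457.
EPS therefore changes by 4.6457 × (-8.9%) = -41.3%.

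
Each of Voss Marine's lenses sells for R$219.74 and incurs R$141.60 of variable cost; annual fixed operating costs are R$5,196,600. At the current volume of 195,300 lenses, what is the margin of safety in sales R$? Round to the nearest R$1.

Contribution margin per unit = R$219.74 − R$141.60 = R$78.14. Break-even units = R$5,196,600 ÷ R$78.14 = 66,503.71; break-even revenue = 66,503.71 × R$219.74 = R$14,613,525.52.
Actual sales revenue = 195,300 × R$219.74 = R$42,915,222.00.
Margin of safety = R$42,915,222.00 − R$14,613,525.52 = R$28,301,696.

R$28,301,696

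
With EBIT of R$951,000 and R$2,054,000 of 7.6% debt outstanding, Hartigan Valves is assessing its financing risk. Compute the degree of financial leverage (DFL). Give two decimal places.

1.20

Interest = R$156,104.00.
DFL = EBIT ÷ (EBIT − I) = R$951,000 ÷ (R$951,000 − R$156,104.00) = R$951,000 ÷ R$794,896.00 = 1.1964.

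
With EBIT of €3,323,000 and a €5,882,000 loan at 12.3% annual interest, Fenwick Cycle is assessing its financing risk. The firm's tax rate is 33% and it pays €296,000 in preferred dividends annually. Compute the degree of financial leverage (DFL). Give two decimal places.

Annual interest charges come to €723,486.00.
Preferred dividends grossed up pre-tax: €296,000 / (1 − 0.33) = €441,791.04.
DFL = EBIT ÷ [EBIT − I − D_p/(1−t)] = €3,323,000 ÷ [€3,323,000 − €723,486.00 − €441,791.04] = €3,323,000 ÷ €2,157,722.96 = 1.5400.

1.54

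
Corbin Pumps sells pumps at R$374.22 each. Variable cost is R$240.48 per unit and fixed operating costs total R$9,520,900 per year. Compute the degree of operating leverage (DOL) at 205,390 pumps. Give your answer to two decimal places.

At 205,390 units, contribution = 205,390 × R$133.74 = R$27,468,858.60.
EBIT = R$27,468,858.60 − R$9,520,900 = R$17,947,958.60.
So DOL = total CM / EBIT = R$27,468,858.60 / R$17,947,958.60 = 1.5305.

1.53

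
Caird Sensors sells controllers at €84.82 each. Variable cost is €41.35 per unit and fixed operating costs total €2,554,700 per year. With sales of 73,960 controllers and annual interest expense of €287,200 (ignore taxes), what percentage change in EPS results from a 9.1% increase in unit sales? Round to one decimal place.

At 73,960 units, contribution = 73,960 × €43.47 = €3,215,041.20.
EBIT = €3,215,041.20 − €2,554,700 = €660,341.20.
After interest of €287,200.00, pre-tax earnings = €373,141.20.
Degree of combined leverage = contribution ÷ (EBIT − I) = €3,215,041.20 ÷ €373,141.20 = 8.6162.
EPS therefore changes by 8.6162 × (+9.1%) = +78.4%.

+78.4%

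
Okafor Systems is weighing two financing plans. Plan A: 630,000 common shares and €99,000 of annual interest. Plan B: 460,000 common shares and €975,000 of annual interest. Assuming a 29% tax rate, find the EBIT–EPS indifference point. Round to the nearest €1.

€3,345,353

At indifference, (EBIT − 99,000)(1 − t)/630,000 = (EBIT − 975,000)(1 − t)/460,000.
Cancelling (1 − t) and cross-multiplying: 460,000·(EBIT − 99,000) = 630,000·(EBIT − 975,000).
Solving, EBIT = (975,000·630,000 − 99,000·460,000) / (630,000 − 460,000) = 568,710,000,000 / 170,000 = 3,345,352.94.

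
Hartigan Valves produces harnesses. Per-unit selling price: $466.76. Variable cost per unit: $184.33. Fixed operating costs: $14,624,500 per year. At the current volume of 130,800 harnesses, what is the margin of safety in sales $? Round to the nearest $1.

Contribution margin per unit = $466.76 − $184.33 = $282.43. Break-even units = $14,624,500 ÷ $282.43 = 51,780.97; break-even revenue = 51,780.97 × $466.76 = $24,169,286.62.
Actual sales revenue = 130,800 × $466.76 = $61,052,208.00.
Margin of safety = $61,052,208.00 − $24,169,286.62 = $36,882,921.

$36,882,921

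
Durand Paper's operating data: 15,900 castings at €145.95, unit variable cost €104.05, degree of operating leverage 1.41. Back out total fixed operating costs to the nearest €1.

€193,721

At 15,900 units, contribution = 15,900 × €41.90 = €666,210.00.
Since DOL = CM ÷ EBIT, EBIT = €666,210.00 ÷ 1.41 = €472,489.36.
And FC = contribution − EBIT = €666,210.00 − €472,489.36 = €193,721.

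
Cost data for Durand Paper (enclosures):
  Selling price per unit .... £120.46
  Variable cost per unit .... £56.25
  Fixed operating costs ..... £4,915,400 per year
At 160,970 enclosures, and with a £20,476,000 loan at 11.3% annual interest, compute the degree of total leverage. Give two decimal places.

Contribution at this volume is 160,970 × £64.21 = £10,335,883.70.
EBIT = £10,335,883.70 − £4,915,400 = £5,420,483.70. Interest = £2,313,788.00, so EBIT − I = £3,106,695.70.
DCL = contribution ÷ (EBIT − I) = £10,335,883.70 ÷ £3,106,695.70 = 3.3270.

3.33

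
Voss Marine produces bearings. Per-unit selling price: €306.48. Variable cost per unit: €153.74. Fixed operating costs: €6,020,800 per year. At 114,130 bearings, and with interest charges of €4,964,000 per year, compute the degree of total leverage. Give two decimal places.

Total contribution margin = 114,130 × €152.74 = €17,432,216.20.
Subtracting fixed costs: EBIT = €17,432,216.20 − €6,020,800 = €11,411,416.20. Interest = €4,964,000.00.
DOL = €17,432,216.20 ÷ €11,411,416.20 = 1.5276; DFL = €11,411,416.20 ÷ €6,447,416.20 = 1.7699.
DCL = DOL × DFL = 1.5276 × 1.7699 = 2.7037.

2.70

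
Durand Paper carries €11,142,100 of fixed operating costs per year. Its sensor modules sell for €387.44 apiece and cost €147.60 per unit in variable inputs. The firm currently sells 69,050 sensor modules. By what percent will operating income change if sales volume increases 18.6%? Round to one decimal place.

+56.8%

Contribution at this volume is 69,050 × €239.84 = €16,560,952.00.
Subtracting fixed costs: EBIT = €16,560,952.00 − €11,142,100 = €5,418,852.00.
Degree of operating leverage = €16,560,952.00 / €5,418,852.00 = 3.0562.
So EBIT moves 3.0562 × (+18.6%) = +56.8%.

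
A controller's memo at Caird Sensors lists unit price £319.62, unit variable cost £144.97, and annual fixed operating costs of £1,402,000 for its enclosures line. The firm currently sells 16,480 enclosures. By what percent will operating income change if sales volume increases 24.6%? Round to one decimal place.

Total contribution margin = 16,480 × £174.65 = £2,878,232.00.
EBIT = £2,878,232.00 − £1,402,000 = £1,476,232.00.
So DOL = total CM / EBIT = £2,878,232.00 / £1,476,232.00 = 1.9497.
%ΔEBIT = DOL × %ΔSales = 1.9497 × +24.6% = +48.0%.

+48.0%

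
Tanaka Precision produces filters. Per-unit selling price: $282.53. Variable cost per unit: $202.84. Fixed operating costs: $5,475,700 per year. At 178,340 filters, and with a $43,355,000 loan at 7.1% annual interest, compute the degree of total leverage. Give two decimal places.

At 178,340 units, contribution = 178,340 × $79.69 = $14,211,914.60.
EBIT = $14,211,914.60 − $5,475,700 = $8,736,214.60. Interest = $3,078,205.00.
DOL = $14,211,914.60 ÷ $8,736,214.60 = 1.6268; DFL = $8,736,214.60 ÷ $5,658,009.60 = 1.5440.
Combined leverage = 1.6268 × 1.5440 = 2.5118.

2.51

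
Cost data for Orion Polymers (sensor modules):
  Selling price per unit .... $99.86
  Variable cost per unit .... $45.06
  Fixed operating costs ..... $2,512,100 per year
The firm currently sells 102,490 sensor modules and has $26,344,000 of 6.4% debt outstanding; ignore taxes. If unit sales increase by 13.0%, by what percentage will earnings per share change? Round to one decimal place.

+51.5%

Contribution at this volume is 102,490 × $54.80 = $5,616,452.00.
Operating income = contribution − fixed costs = $5,616,452.00 − $2,512,100 = $3,104,352.00.
After interest of $1,686,016.00, pre-tax earnings = $1,418,336.00.
DCL = total CM / (EBIT − I) = $5,616,452.00 / $1,418,336.00 = 3.9599.
EPS therefore changes by 3.9599 × (+13.0%) = +51.5%.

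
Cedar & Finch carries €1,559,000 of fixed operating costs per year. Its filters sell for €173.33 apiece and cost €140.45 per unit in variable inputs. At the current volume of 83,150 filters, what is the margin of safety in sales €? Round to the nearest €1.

Unit CM = price − variable cost = €173.33 − €140.45 = €32.88. Break-even units = €1,559,000 ÷ €32.88 = 47,414.84; break-even revenue = 47,414.84 × €173.33 = €8,218,414.54.
Current sales = 83,150 × €173.33 = €14,412,389.50.
Margin of safety = €14,412,389.50 − €8,218,414.54 = €6,193,975.

€6,193,975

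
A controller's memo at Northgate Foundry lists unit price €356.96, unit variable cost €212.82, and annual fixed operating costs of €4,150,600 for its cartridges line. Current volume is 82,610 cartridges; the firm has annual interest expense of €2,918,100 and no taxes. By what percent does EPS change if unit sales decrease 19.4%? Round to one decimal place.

-47.7%

Contribution at this volume is 82,610 × €144.14 = €11,907,405.40.
EBIT = €11,907,405.40 − €4,150,600 = €7,756,805.40.
After interest of €2,918,100.00, pre-tax earnings = €4,838,705.40.
Degree of combined leverage = contribution ÷ (EBIT − I) = €11,907,405.40 ÷ €4,838,705.40 = 2.4609.
EPS therefore changes by 2.4609 × (-19.4%) = -47.7%.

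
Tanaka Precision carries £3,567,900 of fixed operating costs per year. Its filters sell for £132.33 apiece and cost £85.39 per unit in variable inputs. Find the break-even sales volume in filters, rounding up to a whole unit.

Each unit contributes £132.33 − £85.39 = £46.94.
Units to break even: £3,567,900 ÷ £46.94 = 76,009.80, rounded up to 76,010.

76,010 filters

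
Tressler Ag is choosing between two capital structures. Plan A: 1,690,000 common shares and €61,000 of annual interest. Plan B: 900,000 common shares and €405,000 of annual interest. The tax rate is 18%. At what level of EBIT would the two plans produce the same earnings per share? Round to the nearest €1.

€796,899

At indifference, (EBIT − 61,000)(1 − t)/1,690,000 = (EBIT − 405,000)(1 − t)/900,000.
Cancelling (1 − t) and cross-multiplying: 900,000·(EBIT − 61,000) = 1,690,000·(EBIT − 405,000).
EBIT × (1,690,000 − 900,000) = 405,000 × 1,690,000 − 61,000 × 900,000 = 629,550,000,000, so EBIT = 629,550,000,000 ÷ 790,000 = 796,898.73.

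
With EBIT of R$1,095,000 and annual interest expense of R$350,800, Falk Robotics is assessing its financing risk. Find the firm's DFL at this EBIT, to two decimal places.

Annual interest charges come to R$350,800.00.
Degree of financial leverage = EBIT / (EBIT − interest) = R$1,095,000 / R$744,200.00 = 1.4714.

1.47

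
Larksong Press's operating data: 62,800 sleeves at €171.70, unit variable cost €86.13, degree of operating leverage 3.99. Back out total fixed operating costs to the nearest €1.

Contribution at this volume is 62,800 × €85.57 = €5,373,796.00.
Since DOL = CM ÷ EBIT, EBIT = €5,373,796.00 ÷ 3.99 = €1,346,816.04.
Fixed costs = CM − EBIT = €5,373,796.00 − €1,346,816.04 = €4,026,980.

€4,026,980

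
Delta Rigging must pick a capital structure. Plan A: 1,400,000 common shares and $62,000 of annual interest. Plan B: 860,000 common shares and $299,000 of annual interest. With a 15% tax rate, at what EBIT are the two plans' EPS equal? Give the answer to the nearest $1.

At indifference, (EBIT − 62,000)(1 − t)/1,400,000 = (EBIT − 299,000)(1 − t)/860,000.
The (1 − t) factor cancels: (EBIT − 62,000) × 860,000 = (EBIT − 299,000) × 1,400,000.
EBIT × (1,400,000 − 860,000) = 299,000 × 1,400,000 − 62,000 × 860,000 = 365,280,000,000, so EBIT = 365,280,000,000 ÷ 540,000 = 676,444.44.

$676,444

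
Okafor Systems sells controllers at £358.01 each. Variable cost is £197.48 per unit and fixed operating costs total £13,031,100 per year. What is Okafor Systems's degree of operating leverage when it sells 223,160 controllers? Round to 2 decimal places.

Total contribution margin = 223,160 × £160.53 = £35,823,874.80.
Operating income = contribution − fixed costs = £35,823,874.80 − £13,031,100 = £22,792,774.80.
So DOL = total CM / EBIT = £35,823,874.80 / £22,792,774.80 = 1.5717.

1.57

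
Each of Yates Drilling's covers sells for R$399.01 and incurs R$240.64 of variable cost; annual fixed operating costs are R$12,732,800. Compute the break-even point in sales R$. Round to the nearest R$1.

CM per unit = R$399.01 − R$240.64 = R$158.37; CM ratio = R$158.37 / R$399.01 = 0.3969.
Break-even revenue = fixed costs × price ÷ CM = R$12,732,800 × R$399.01 ÷ R$158.37 = R$32,080,031.

R$32,080,031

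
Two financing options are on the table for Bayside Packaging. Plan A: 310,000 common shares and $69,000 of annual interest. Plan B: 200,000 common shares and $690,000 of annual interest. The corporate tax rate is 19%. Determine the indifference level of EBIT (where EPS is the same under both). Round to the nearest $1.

$1,819,091

At indifference, (EBIT − 69,000)(1 − t)/310,000 = (EBIT − 690,000)(1 − t)/200,000.
The (1 − t) factor cancels: (EBIT − 69,000) × 200,000 = (EBIT − 690,000) × 310,000.
EBIT × (310,000 − 200,000) = 690,000 × 310,000 − 69,000 × 200,000 = 200,100,000,000, so EBIT = 200,100,000,000 ÷ 110,000 = 1,819,090.91.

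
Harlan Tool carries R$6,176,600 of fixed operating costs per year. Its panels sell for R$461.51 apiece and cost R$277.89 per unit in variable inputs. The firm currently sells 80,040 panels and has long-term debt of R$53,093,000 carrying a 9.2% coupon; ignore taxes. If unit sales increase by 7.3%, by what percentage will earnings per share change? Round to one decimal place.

At 80,040 units, contribution = 80,040 × R$183.62 = R$14,696,944.80.
Subtracting fixed costs: EBIT = R$14,696,944.80 − R$6,176,600 = R$8,520,344.80.
After interest of R$4,884,556.00, pre-tax earnings = R$3,635,788.80.
DCL = total CM / (EBIT − I) = R$14,696,944.80 / R$3,635,788.80 = 4.0423.
%ΔEPS = DCL × %ΔSales = 4.0423 × +7.3% = +29.5%.

+29.5%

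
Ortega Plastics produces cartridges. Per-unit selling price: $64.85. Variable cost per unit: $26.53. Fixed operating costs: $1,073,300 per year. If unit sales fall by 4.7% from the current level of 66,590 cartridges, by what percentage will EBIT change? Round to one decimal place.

Total contribution margin = 66,590 × $38.32 = $2,551,728.80.
Operating income = contribution − fixed costs = $2,551,728.80 − $1,073,300 = $1,478,428.80.
So DOL = total CM / EBIT = $2,551,728.80 / $1,478,428.80 = 1.7260.
So EBIT moves 1.7260 × (-4.7%) = -8.1%.

-8.1%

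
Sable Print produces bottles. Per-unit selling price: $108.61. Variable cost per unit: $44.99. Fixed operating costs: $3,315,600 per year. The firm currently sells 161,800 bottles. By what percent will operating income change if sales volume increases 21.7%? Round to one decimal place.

At 161,800 units, contribution = 161,800 × $63.62 = $10,293,716.00.
Subtracting fixed costs: EBIT = $10,293,716.00 − $3,315,600 = $6,978,116.00.
Degree of operating leverage = $10,293,716.00 / $6,978,116.00 = 1.4751.
So EBIT moves 1.4751 × (+21.7%) = +32.0%.

+32.0%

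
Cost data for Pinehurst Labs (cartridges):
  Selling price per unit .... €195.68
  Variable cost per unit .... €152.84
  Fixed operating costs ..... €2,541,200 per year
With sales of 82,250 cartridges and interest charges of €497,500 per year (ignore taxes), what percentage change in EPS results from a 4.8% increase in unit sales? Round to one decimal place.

+34.9%

Contribution at this volume is 82,250 × €42.84 = €3,523,590.00.
Operating income = contribution − fixed costs = €3,523,590.00 − €2,541,200 = €982,390.00.
Interest = €497,500.00, so EBIT − I = €484,890.00.
Degree of combined leverage = contribution ÷ (EBIT − I) = €3,523,590.00 ÷ €484,890.00 = 7.2668.
%ΔEPS = DCL × %ΔSales = 7.2668 × +4.8% = +34.9%.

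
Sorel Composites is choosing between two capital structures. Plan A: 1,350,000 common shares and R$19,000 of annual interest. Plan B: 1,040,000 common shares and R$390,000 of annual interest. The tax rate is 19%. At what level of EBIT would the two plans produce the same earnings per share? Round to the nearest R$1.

At indifference, (EBIT − 19,000)(1 − t)/1,350,000 = (EBIT − 390,000)(1 − t)/1,040,000.
The (1 − t) factor cancels: (EBIT − 19,000) × 1,040,000 = (EBIT − 390,000) × 1,350,000.
EBIT × (1,350,000 − 1,040,000) = 390,000 × 1,350,000 − 19,000 × 1,040,000 = 506,740,000,000, so EBIT = 506,740,000,000 ÷ 310,000 = 1,634,645.16.

R$1,634,645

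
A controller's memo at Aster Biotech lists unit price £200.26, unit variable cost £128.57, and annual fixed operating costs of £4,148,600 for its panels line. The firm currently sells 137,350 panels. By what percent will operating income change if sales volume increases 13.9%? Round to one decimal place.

Contribution at this volume is 137,350 × £71.69 = £9,846,621.50.
Operating income = contribution − fixed costs = £9,846,621.50 − £4,148,600 = £5,698,021.50.
So DOL = total CM / EBIT = £9,846,621.50 / £5,698,021.50 = 1.7281.
Operating income changes by 1.7281 × +13.9% = +24.0%.

+24.0%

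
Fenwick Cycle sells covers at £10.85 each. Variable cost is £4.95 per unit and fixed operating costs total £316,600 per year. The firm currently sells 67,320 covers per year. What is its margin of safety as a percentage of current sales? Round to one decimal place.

Unit CM = price − variable cost = £10.85 − £4.95 = £5.90. Break-even units = £316,600 ÷ £5.90 = 53,661.02; break-even revenue = 53,661.02 × £10.85 = £582,222.03.
Current sales = 67,320 × £10.85 = £730,422.00.
Margin of safety = (£730,422.00 − £582,222.03) ÷ £730,422.00 = 20.3%.

20.3%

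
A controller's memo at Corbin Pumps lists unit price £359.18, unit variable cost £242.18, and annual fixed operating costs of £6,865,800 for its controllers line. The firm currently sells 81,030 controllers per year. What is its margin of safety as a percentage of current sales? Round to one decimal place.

Each unit contributes £359.18 − £242.18 = £117.00. Break-even units = £6,865,800 ÷ £117.00 = 58,682.05; break-even revenue = 58,682.05 × £359.18 = £21,077,419.18.
Actual sales revenue = 81,030 × £359.18 = £29,104,355.40.
Margin of safety = (£29,104,355.40 − £21,077,419.18) ÷ £29,104,355.40 = 27.6%.

27.6%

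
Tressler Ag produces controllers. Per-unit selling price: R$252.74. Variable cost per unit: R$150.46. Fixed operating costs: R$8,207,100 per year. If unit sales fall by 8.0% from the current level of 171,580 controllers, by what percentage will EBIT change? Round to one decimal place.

Total contribution margin = 171,580 × R$102.28 = R$17,549,202.40.
Subtracting fixed costs: EBIT = R$17,549,202.40 − R$8,207,100 = R$9,342,102.40.
DOL = contribution ÷ EBIT = R$17,549,202.40 ÷ R$9,342,102.40 = 1.8785.
%ΔEBIT = DOL × %ΔSales = 1.8785 × -8.0% = -15.0%.

-15.0%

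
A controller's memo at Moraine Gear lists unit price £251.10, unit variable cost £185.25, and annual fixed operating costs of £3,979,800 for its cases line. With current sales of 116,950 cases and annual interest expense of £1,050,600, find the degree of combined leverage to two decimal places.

Contribution at this volume is 116,950 × £65.85 = £7,701,157.50.
Operating income = contribution − fixed costs = £7,701,157.50 − £3,979,800 = £3,721,357.50. Interest = £1,050,600.00.
DOL = £7,701,157.50 ÷ £3,721,357.50 = 2.0694; DFL = £3,721,357.50 ÷ £2,670,757.50 = 1.3934.
Combined leverage = 2.0694 × 1.3934 = 2.8835.

2.88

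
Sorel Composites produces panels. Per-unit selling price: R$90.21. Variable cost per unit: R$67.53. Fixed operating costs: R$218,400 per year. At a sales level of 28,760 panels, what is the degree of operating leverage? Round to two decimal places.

Total contribution margin = 28,760 × R$22.68 = R$652,276.80.
EBIT = R$652,276.80 − R$218,400 = R$433,876.80.
Degree of operating leverage = R$652,276.80 / R$433,876.80 = 1.5034.

1.50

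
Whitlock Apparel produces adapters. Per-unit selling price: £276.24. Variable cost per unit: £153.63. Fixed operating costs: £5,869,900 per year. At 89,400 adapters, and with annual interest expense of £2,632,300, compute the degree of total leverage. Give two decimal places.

4.46

Total contribution margin = 89,400 × £122.61 = £10,961,334.00.
Operating income = contribution − fixed costs = £10,961,334.00 − £5,869,900 = £5,091,434.00. Interest = £2,632,300.00, so EBIT − I = £2,459,134.00.
Degree of total leverage = total CM / (EBIT − interest) = £10,961,334.00 / £2,459,134.00 = 4.4574.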